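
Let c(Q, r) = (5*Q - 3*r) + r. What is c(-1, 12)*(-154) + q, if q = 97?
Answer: 4563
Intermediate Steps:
c(Q, r) = -2*r + 5*Q (c(Q, r) = (-3*r + 5*Q) + r = -2*r + 5*Q)
c(-1, 12)*(-154) + q = (-2*12 + 5*(-1))*(-154) + 97 = (-24 - 5)*(-154) + 97 = -29*(-154) + 97 = 4466 + 97 = 4563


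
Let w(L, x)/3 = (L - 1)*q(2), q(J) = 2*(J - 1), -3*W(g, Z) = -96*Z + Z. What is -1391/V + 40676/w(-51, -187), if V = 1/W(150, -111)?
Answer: 381360301/78 ≈ 4.8892e+6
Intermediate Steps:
W(g, Z) = 95*Z/3 (W(g, Z) = -(-96*Z + Z)/3 = -(-95)*Z/3 = 95*Z/3)
V = -1/3515 (V = 1/((95/3)*(-111)) = 1/(-3515) = -1/3515 ≈ -0.00028449)
q(J) = -2 + 2*J (q(J) = 2*(-1 + J) = -2 + 2*J)
w(L, x) = -6 + 6*L (w(L, x) = 3*((L - 1)*(-2 + 2*2)) = 3*((-1 + L)*(-2 + 4)) = 3*((-1 + L)*2) = 3*(-2 + 2*L) = -6 + 6*L)
-1391/V + 40676/w(-51, -187) = -1391/(-1/3515) + 40676/(-6 + 6*(-51)) = -1391*(-3515) + 40676/(-6 - 306) = 4889365 + 40676/(-312) = 4889365 + 40676*(-1/312) = 4889365 - 10169/78 = 381360301/78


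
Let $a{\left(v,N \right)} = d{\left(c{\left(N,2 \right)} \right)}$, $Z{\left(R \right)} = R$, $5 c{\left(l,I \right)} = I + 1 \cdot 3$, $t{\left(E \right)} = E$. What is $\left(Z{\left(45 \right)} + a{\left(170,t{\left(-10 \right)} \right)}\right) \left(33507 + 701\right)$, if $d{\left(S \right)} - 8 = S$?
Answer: $1847232$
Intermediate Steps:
$c{\left(l,I \right)} = \frac{3}{5} + \frac{I}{5}$ ($c{\left(l,I \right)} = \frac{I + 1 \cdot 3}{5} = \frac{I + 3}{5} = \frac{3 + I}{5} = \frac{3}{5} + \frac{I}{5}$)
$d{\left(S \right)} = 8 + S$
$a{\left(v,N \right)} = 9$ ($a{\left(v,N \right)} = 8 + \left(\frac{3}{5} + \frac{1}{5} \cdot 2\right) = 8 + \left(\frac{3}{5} + \frac{2}{5}\right) = 8 + 1 = 9$)
$\left(Z{\left(45 \right)} + a{\left(170,t{\left(-10 \right)} \right)}\right) \left(33507 + 701\right) = \left(45 + 9\right) \left(33507 + 701\right) = 54 \cdot 34208 = 1847232$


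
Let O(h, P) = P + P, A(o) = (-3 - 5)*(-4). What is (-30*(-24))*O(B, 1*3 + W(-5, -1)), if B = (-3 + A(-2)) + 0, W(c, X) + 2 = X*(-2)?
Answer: 4320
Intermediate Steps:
W(c, X) = -2 - 2*X (W(c, X) = -2 + X*(-2) = -2 - 2*X)
A(o) = 32 (A(o) = -8*(-4) = 32)
B = 29 (B = (-3 + 32) + 0 = 29 + 0 = 29)
O(h, P) = 2*P
(-30*(-24))*O(B, 1*3 + W(-5, -1)) = (-30*(-24))*(2*(1*3 + (-2 - 2*(-1)))) = 720*(2*(3 + (-2 + 2))) = 720*(2*(3 + 0)) = 720*(2*3) = 720*6 = 4320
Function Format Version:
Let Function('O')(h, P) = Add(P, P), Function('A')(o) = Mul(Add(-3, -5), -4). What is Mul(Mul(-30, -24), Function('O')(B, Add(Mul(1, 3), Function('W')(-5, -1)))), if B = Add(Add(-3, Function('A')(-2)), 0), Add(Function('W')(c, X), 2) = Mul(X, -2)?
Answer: 4320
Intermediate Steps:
Function('W')(c, X) = Add(-2, Mul(-2, X)) (Function('W')(c, X) = Add(-2, Mul(X, -2)) = Add(-2, Mul(-2, X)))
Function('A')(o) = 32 (Function('A')(o) = Mul(-8, -4) = 32)
B = 29 (B = Add(Add(-3, 32), 0) = Add(29, 0) = 29)
Function('O')(h, P) = Mul(2, P)
Mul(Mul(-30, -24), Function('O')(B, Add(Mul(1, 3), Function('W')(-5, -1)))) = Mul(Mul(-30, -24), Mul(2, Add(Mul(1, 3), Add(-2, Mul(-2, -1))))) = Mul(720, Mul(2, Add(3, Add(-2, 2)))) = Mul(720, Mul(2, Add(3, 0))) = Mul(720, Mul(2, 3)) = Mul(720, 6) = 4320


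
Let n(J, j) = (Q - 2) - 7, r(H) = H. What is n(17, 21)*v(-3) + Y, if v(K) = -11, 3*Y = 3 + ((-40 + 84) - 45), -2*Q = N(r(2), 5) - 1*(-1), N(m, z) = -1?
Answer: 299/3 ≈ 99.667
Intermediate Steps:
Q = 0 (Q = -(-1 - 1*(-1))/2 = -(-1 + 1)/2 = -1/2*0 = 0)
Y = 2/3 (Y = (3 + ((-40 + 84) - 45))/3 = (3 + (44 - 45))/3 = (3 - 1)/3 = (1/3)*2 = 2/3 ≈ 0.66667)
n(J, j) = -9 (n(J, j) = (0 - 2) - 7 = -2 - 7 = -9)
n(17, 21)*v(-3) + Y = -9*(-11) + 2/3 = 99 + 2/3 = 299/3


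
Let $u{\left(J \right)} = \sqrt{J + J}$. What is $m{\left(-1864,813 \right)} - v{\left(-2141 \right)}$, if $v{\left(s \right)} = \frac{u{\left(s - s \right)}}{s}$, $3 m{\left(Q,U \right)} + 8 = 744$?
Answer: $\frac{736}{3} \approx 245.33$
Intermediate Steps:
$m{\left(Q,U \right)} = \frac{736}{3}$ ($m{\left(Q,U \right)} = - \frac{8}{3} + \frac{1}{3} \cdot 744 = - \frac{8}{3} + 248 = \frac{736}{3}$)
$u{\left(J \right)} = \sqrt{2} \sqrt{J}$ ($u{\left(J \right)} = \sqrt{2 J} = \sqrt{2} \sqrt{J}$)
$v{\left(s \right)} = 0$ ($v{\left(s \right)} = \frac{\sqrt{2} \sqrt{s - s}}{s} = \frac{\sqrt{2} \sqrt{0}}{s} = \frac{\sqrt{2} \cdot 0}{s} = \frac{0}{s} = 0$)
$m{\left(-1864,813 \right)} - v{\left(-2141 \right)} = \frac{736}{3} - 0 = \frac{736}{3} + 0 = \frac{736}{3}$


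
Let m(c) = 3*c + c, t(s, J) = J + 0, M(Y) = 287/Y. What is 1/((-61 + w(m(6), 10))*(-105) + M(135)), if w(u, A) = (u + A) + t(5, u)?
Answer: 135/42812 ≈ 0.0031533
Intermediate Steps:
t(s, J) = J
m(c) = 4*c
w(u, A) = A + 2*u (w(u, A) = (u + A) + u = (A + u) + u = A + 2*u)
1/((-61 + w(m(6), 10))*(-105) + M(135)) = 1/((-61 + (10 + 2*(4*6)))*(-105) + 287/135) = 1/((-61 + (10 + 2*24))*(-105) + 287*(1/135)) = 1/((-61 + (10 + 48))*(-105) + 287/135) = 1/((-61 + 58)*(-105) + 287/135) = 1/(-3*(-105) + 287/135) = 1/(315 + 287/135) = 1/(42812/135) = 135/42812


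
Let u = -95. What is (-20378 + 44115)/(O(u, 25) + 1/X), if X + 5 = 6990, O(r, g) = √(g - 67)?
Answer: 165802945/2049189451 - 1158133570825*I*√42/2049189451 ≈ 0.080912 - 3662.7*I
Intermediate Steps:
O(r, g) = √(-67 + g)
X = 6985 (X = -5 + 6990 = 6985)
(-20378 + 44115)/(O(u, 25) + 1/X) = (-20378 + 44115)/(√(-67 + 25) + 1/6985) = 23737/(√(-42) + 1/6985) = 23737/(I*√42 + 1/6985) = 23737/(1/6985 + I*√42)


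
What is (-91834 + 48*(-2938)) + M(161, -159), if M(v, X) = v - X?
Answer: -232538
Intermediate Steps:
(-91834 + 48*(-2938)) + M(161, -159) = (-91834 + 48*(-2938)) + (161 - 1*(-159)) = (-91834 - 141024) + (161 + 159) = -232858 + 320 = -232538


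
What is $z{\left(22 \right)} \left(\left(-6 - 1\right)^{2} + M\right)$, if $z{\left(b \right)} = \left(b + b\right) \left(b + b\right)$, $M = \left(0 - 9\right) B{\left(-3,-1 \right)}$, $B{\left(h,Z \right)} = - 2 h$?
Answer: $-9680$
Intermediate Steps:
$M = -54$ ($M = \left(0 - 9\right) \left(\left(-2\right) \left(-3\right)\right) = \left(-9\right) 6 = -54$)
$z{\left(b \right)} = 4 b^{2}$ ($z{\left(b \right)} = 2 b 2 b = 4 b^{2}$)
$z{\left(22 \right)} \left(\left(-6 - 1\right)^{2} + M\right) = 4 \cdot 22^{2} \left(\left(-6 - 1\right)^{2} - 54\right) = 4 \cdot 484 \left(\left(-7\right)^{2} - 54\right) = 1936 \left(49 - 54\right) = 1936 \left(-5\right) = -9680$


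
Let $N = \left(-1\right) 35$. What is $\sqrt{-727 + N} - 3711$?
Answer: $-3711 + i \sqrt{762} \approx -3711.0 + 27.604 i$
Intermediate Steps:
$N = -35$
$\sqrt{-727 + N} - 3711 = \sqrt{-727 - 35} - 3711 = \sqrt{-762} - 3711 = i \sqrt{762} - 3711 = -3711 + i \sqrt{762}$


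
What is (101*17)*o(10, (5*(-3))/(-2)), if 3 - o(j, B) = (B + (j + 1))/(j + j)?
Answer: 142511/40 ≈ 3562.8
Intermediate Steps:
o(j, B) = 3 - (1 + B + j)/(2*j) (o(j, B) = 3 - (B + (j + 1))/(j + j) = 3 - (B + (1 + j))/(2*j) = 3 - (1 + B + j)*1/(2*j) = 3 - (1 + B + j)/(2*j))
(101*17)*o(10, (5*(-3))/(-2)) = (101*17)*((½)*(-1 - 5*(-3)/(-2) + 5*10)/10) = 1717*((½)*(⅒)*(-1 - (-15)*(-1)/2 + 50)) = 1717*((½)*(⅒)*(-1 - 1*15/2 + 50)) = 1717*((½)*(⅒)*(-1 - 15/2 + 50)) = 1717*((½)*(⅒)*(83/2)) = 1717*(83/40) = 142511/40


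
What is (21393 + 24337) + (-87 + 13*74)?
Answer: 46605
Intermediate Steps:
(21393 + 24337) + (-87 + 13*74) = 45730 + (-87 + 962) = 45730 + 875 = 46605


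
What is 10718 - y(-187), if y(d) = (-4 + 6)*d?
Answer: 11092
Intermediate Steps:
y(d) = 2*d
10718 - y(-187) = 10718 - 2*(-187) = 10718 - 1*(-374) = 10718 + 374 = 11092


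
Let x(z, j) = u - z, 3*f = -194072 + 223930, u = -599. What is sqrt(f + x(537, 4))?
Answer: 115*sqrt(6)/3 ≈ 93.897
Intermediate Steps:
f = 29858/3 (f = (-194072 + 223930)/3 = (1/3)*29858 = 29858/3 ≈ 9952.7)
x(z, j) = -599 - z
sqrt(f + x(537, 4)) = sqrt(29858/3 + (-599 - 1*537)) = sqrt(29858/3 + (-599 - 537)) = sqrt(29858/3 - 1136) = sqrt(26450/3) = 115*sqrt(6)/3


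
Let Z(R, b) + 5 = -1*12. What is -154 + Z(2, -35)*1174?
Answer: -20112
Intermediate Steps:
Z(R, b) = -17 (Z(R, b) = -5 - 1*12 = -5 - 12 = -17)
-154 + Z(2, -35)*1174 = -154 - 17*1174 = -154 - 19958 = -20112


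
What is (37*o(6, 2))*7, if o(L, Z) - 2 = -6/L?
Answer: 259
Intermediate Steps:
o(L, Z) = 2 - 6/L
(37*o(6, 2))*7 = (37*(2 - 6/6))*7 = (37*(2 - 6*⅙))*7 = (37*(2 - 1))*7 = (37*1)*7 = 37*7 = 259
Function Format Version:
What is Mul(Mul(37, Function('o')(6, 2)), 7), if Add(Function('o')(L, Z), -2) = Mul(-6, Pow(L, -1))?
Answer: 259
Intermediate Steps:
Function('o')(L, Z) = Add(2, Mul(-6, Pow(L, -1)))
Mul(Mul(37, Function('o')(6, 2)), 7) = Mul(Mul(37, Add(2, Mul(-6, Pow(6, -1)))), 7) = Mul(Mul(37, Add(2, Mul(-6, Rational(1, 6)))), 7) = Mul(Mul(37, Add(2, -1)), 7) = Mul(Mul(37, 1), 7) = Mul(37, 7) = 259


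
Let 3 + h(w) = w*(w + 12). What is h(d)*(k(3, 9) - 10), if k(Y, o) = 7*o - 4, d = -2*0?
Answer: -147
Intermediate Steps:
d = 0
h(w) = -3 + w*(12 + w) (h(w) = -3 + w*(w + 12) = -3 + w*(12 + w))
k(Y, o) = -4 + 7*o
h(d)*(k(3, 9) - 10) = (-3 + 0² + 12*0)*((-4 + 7*9) - 10) = (-3 + 0 + 0)*((-4 + 63) - 10) = -3*(59 - 10) = -3*49 = -147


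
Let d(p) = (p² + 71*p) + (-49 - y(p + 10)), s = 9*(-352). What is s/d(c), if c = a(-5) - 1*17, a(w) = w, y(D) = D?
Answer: 3168/1115 ≈ 2.8413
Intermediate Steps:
c = -22 (c = -5 - 1*17 = -5 - 17 = -22)
s = -3168
d(p) = -59 + p² + 70*p (d(p) = (p² + 71*p) + (-49 - (p + 10)) = (p² + 71*p) + (-49 - (10 + p)) = (p² + 71*p) + (-49 + (-10 - p)) = (p² + 71*p) + (-59 - p) = -59 + p² + 70*p)
s/d(c) = -3168/(-59 + (-22)² + 70*(-22)) = -3168/(-59 + 484 - 1540) = -3168/(-1115) = -3168*(-1/1115) = 3168/1115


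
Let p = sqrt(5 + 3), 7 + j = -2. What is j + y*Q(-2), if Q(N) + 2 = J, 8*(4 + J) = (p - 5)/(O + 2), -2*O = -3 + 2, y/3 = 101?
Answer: -7611/4 + 303*sqrt(2)/10 ≈ -1859.9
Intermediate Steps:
y = 303 (y = 3*101 = 303)
j = -9 (j = -7 - 2 = -9)
O = 1/2 (O = -(-3 + 2)/2 = -1/2*(-1) = 1/2 ≈ 0.50000)
p = 2*sqrt(2) (p = sqrt(8) = 2*sqrt(2) ≈ 2.8284)
J = -17/4 + sqrt(2)/10 (J = -4 + ((2*sqrt(2) - 5)/(1/2 + 2))/8 = -4 + ((-5 + 2*sqrt(2))/(5/2))/8 = -4 + ((-5 + 2*sqrt(2))*(2/5))/8 = -4 + (-2 + 4*sqrt(2)/5)/8 = -4 + (-1/4 + sqrt(2)/10) = -17/4 + sqrt(2)/10 ≈ -4.1086)
Q(N) = -25/4 + sqrt(2)/10 (Q(N) = -2 + (-17/4 + sqrt(2)/10) = -25/4 + sqrt(2)/10)
j + y*Q(-2) = -9 + 303*(-25/4 + sqrt(2)/10) = -9 + (-7575/4 + 303*sqrt(2)/10) = -7611/4 + 303*sqrt(2)/10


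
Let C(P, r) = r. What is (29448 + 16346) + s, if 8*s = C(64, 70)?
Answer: 183211/4 ≈ 45803.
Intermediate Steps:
s = 35/4 (s = (⅛)*70 = 35/4 ≈ 8.7500)
(29448 + 16346) + s = (29448 + 16346) + 35/4 = 45794 + 35/4 = 183211/4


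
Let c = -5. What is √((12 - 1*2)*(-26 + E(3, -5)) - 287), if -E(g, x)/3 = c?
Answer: I*√397 ≈ 19.925*I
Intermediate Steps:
E(g, x) = 15 (E(g, x) = -3*(-5) = 15)
√((12 - 1*2)*(-26 + E(3, -5)) - 287) = √((12 - 1*2)*(-26 + 15) - 287) = √((12 - 2)*(-11) - 287) = √(10*(-11) - 287) = √(-110 - 287) = √(-397) = I*√397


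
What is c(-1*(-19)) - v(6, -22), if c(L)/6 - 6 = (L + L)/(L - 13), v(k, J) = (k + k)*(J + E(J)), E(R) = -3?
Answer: 374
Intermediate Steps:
v(k, J) = 2*k*(-3 + J) (v(k, J) = (k + k)*(J - 3) = (2*k)*(-3 + J) = 2*k*(-3 + J))
c(L) = 36 + 12*L/(-13 + L) (c(L) = 36 + 6*((L + L)/(L - 13)) = 36 + 6*((2*L)/(-13 + L)) = 36 + 6*(2*L/(-13 + L)) = 36 + 12*L/(-13 + L))
c(-1*(-19)) - v(6, -22) = 12*(-39 + 4*(-1*(-19)))/(-13 - 1*(-19)) - 2*6*(-3 - 22) = 12*(-39 + 4*19)/(-13 + 19) - 2*6*(-25) = 12*(-39 + 76)/6 - 1*(-300) = 12*(⅙)*37 + 300 = 74 + 300 = 374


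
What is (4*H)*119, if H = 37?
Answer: 17612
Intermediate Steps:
(4*H)*119 = (4*37)*119 = 148*119 = 17612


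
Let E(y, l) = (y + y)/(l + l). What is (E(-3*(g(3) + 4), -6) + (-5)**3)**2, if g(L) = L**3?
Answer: 47961/4 ≈ 11990.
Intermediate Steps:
E(y, l) = y/l (E(y, l) = (2*y)/((2*l)) = (2*y)*(1/(2*l)) = y/l)
(E(-3*(g(3) + 4), -6) + (-5)**3)**2 = (-3*(3**3 + 4)/(-6) + (-5)**3)**2 = (-3*(27 + 4)*(-1/6) - 125)**2 = (-3*31*(-1/6) - 125)**2 = (-93*(-1/6) - 125)**2 = (31/2 - 125)**2 = (-219/2)**2 = 47961/4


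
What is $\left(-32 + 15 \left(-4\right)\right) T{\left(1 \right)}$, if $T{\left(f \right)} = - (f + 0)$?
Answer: $92$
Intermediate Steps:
$T{\left(f \right)} = - f$
$\left(-32 + 15 \left(-4\right)\right) T{\left(1 \right)} = \left(-32 + 15 \left(-4\right)\right) \left(\left(-1\right) 1\right) = \left(-32 - 60\right) \left(-1\right) = \left(-92\right) \left(-1\right) = 92$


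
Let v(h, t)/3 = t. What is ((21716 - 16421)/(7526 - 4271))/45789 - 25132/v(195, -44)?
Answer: 6936581992/36432781 ≈ 190.39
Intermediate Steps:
v(h, t) = 3*t
((21716 - 16421)/(7526 - 4271))/45789 - 25132/v(195, -44) = ((21716 - 16421)/(7526 - 4271))/45789 - 25132/(3*(-44)) = (5295/3255)*(1/45789) - 25132/(-132) = (5295*(1/3255))*(1/45789) - 25132*(-1/132) = (353/217)*(1/45789) + 6283/33 = 353/9936213 + 6283/33 = 6936581992/36432781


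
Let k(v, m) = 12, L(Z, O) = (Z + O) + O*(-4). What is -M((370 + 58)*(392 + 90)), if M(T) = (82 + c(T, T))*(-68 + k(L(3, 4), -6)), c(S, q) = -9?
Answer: 4088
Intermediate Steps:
L(Z, O) = Z - 3*O (L(Z, O) = (O + Z) - 4*O = Z - 3*O)
M(T) = -4088 (M(T) = (82 - 9)*(-68 + 12) = 73*(-56) = -4088)
-M((370 + 58)*(392 + 90)) = -1*(-4088) = 4088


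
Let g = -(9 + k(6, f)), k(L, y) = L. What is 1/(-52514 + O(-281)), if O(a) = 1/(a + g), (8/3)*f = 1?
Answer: -296/15544145 ≈ -1.9043e-5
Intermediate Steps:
f = 3/8 (f = (3/8)*1 = 3/8 ≈ 0.37500)
g = -15 (g = -(9 + 6) = -1*15 = -15)
O(a) = 1/(-15 + a) (O(a) = 1/(a - 15) = 1/(-15 + a))
1/(-52514 + O(-281)) = 1/(-52514 + 1/(-15 - 281)) = 1/(-52514 + 1/(-296)) = 1/(-52514 - 1/296) = 1/(-15544145/296) = -296/15544145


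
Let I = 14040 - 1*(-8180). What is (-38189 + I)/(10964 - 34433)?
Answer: 5323/7823 ≈ 0.68043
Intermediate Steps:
I = 22220 (I = 14040 + 8180 = 22220)
(-38189 + I)/(10964 - 34433) = (-38189 + 22220)/(10964 - 34433) = -15969/(-23469) = -15969*(-1/23469) = 5323/7823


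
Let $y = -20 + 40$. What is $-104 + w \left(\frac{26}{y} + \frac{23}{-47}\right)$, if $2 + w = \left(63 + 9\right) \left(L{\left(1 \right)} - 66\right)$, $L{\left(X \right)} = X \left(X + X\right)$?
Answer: $- \frac{180529}{47} \approx -3841.0$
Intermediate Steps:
$y = 20$
$L{\left(X \right)} = 2 X^{2}$ ($L{\left(X \right)} = X 2 X = 2 X^{2}$)
$w = -4610$ ($w = -2 + \left(63 + 9\right) \left(2 \cdot 1^{2} - 66\right) = -2 + 72 \left(2 \cdot 1 - 66\right) = -2 + 72 \left(2 - 66\right) = -2 + 72 \left(-64\right) = -2 - 4608 = -4610$)
$-104 + w \left(\frac{26}{y} + \frac{23}{-47}\right) = -104 - 4610 \left(\frac{26}{20} + \frac{23}{-47}\right) = -104 - 4610 \left(26 \cdot \frac{1}{20} + 23 \left(- \frac{1}{47}\right)\right) = -104 - 4610 \left(\frac{13}{10} - \frac{23}{47}\right) = -104 - \frac{175641}{47} = - \frac{180529}{47}$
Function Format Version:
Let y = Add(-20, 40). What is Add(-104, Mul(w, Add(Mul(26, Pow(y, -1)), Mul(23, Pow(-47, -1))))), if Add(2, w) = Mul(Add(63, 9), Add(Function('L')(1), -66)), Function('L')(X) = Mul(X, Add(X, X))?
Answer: Rational(-180529, 47) ≈ -3841.0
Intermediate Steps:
y = 20
Function('L')(X) = Mul(2, Pow(X, 2)) (Function('L')(X) = Mul(X, Mul(2, X)) = Mul(2, Pow(X, 2)))
w = -4610 (w = Add(-2, Mul(Add(63, 9), Add(Mul(2, Pow(1, 2)), -66))) = Add(-2, Mul(72, Add(Mul(2, 1), -66))) = Add(-2, Mul(72, Add(2, -66))) = Add(-2, Mul(72, -64)) = Add(-2, -4608) = -4610)
Add(-104, Mul(w, Add(Mul(26, Pow(y, -1)), Mul(23, Pow(-47, -1))))) = Add(-104, Mul(-4610, Add(Mul(26, Pow(20, -1)), Mul(23, Pow(-47, -1))))) = Add(-104, Mul(-4610, Add(Mul(26, Rational(1, 20)), Mul(23, Rational(-1, 47))))) = Add(-104, Mul(-4610, Add(Rational(13, 10), Rational(-23, 47)))) = Add(-104, Mul(-4610, Rational(381, 470))) = Add(-104, Rational(-175641, 47)) = Rational(-180529, 47)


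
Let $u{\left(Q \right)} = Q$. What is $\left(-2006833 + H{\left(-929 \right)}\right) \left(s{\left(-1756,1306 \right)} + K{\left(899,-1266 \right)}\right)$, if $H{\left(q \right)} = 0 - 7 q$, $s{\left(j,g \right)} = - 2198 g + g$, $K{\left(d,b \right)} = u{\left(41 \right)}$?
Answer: $5739428849530$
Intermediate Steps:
$K{\left(d,b \right)} = 41$
$s{\left(j,g \right)} = - 2197 g$
$H{\left(q \right)} = - 7 q$
$\left(-2006833 + H{\left(-929 \right)}\right) \left(s{\left(-1756,1306 \right)} + K{\left(899,-1266 \right)}\right) = \left(-2006833 - -6503\right) \left(\left(-2197\right) 1306 + 41\right) = \left(-2006833 + 6503\right) \left(-2869282 + 41\right) = \left(-2000330\right) \left(-2869241\right) = 5739428849530$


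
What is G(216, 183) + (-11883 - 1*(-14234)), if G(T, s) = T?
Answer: 2567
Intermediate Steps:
G(216, 183) + (-11883 - 1*(-14234)) = 216 + (-11883 - 1*(-14234)) = 216 + (-11883 + 14234) = 216 + 2351 = 2567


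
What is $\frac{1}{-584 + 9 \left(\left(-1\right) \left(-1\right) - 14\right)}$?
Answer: $- \frac{1}{701} \approx -0.0014265$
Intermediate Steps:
$\frac{1}{-584 + 9 \left(\left(-1\right) \left(-1\right) - 14\right)} = \frac{1}{-584 + 9 \left(1 - 14\right)} = \frac{1}{-584 + 9 \left(-13\right)} = \frac{1}{-584 - 117} = \frac{1}{-701} = - \frac{1}{701}$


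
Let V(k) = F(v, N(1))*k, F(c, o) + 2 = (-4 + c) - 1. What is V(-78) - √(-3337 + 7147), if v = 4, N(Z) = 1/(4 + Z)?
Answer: 234 - √3810 ≈ 172.27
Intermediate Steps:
F(c, o) = -7 + c (F(c, o) = -2 + ((-4 + c) - 1) = -2 + (-5 + c) = -7 + c)
V(k) = -3*k (V(k) = (-7 + 4)*k = -3*k)
V(-78) - √(-3337 + 7147) = -3*(-78) - √(-3337 + 7147) = 234 - √3810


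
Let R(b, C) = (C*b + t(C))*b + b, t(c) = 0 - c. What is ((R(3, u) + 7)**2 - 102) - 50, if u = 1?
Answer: 104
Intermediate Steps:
t(c) = -c
R(b, C) = b + b*(-C + C*b) (R(b, C) = (C*b - C)*b + b = (-C + C*b)*b + b = b*(-C + C*b) + b = b + b*(-C + C*b))
((R(3, u) + 7)**2 - 102) - 50 = ((3*(1 - 1*1 + 1*3) + 7)**2 - 102) - 50 = ((3*(1 - 1 + 3) + 7)**2 - 102) - 50 = ((3*3 + 7)**2 - 102) - 50 = ((9 + 7)**2 - 102) - 50 = (16**2 - 102) - 50 = (256 - 102) - 50 = 154 - 50 = 104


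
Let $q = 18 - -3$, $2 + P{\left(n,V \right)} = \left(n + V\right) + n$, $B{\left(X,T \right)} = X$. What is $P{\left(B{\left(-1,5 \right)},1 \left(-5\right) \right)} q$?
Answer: $-189$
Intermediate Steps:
$P{\left(n,V \right)} = -2 + V + 2 n$ ($P{\left(n,V \right)} = -2 + \left(\left(n + V\right) + n\right) = -2 + \left(\left(V + n\right) + n\right) = -2 + \left(V + 2 n\right) = -2 + V + 2 n$)
$q = 21$ ($q = 18 + 3 = 21$)
$P{\left(B{\left(-1,5 \right)},1 \left(-5\right) \right)} q = \left(-2 + 1 \left(-5\right) + 2 \left(-1\right)\right) 21 = \left(-2 - 5 - 2\right) 21 = \left(-9\right) 21 = -189$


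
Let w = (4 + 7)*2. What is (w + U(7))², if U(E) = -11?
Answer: 121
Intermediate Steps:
w = 22 (w = 11*2 = 22)
(w + U(7))² = (22 - 11)² = 11² = 121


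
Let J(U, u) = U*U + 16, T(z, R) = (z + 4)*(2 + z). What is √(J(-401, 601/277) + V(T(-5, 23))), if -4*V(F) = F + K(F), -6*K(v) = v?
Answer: √2573062/4 ≈ 401.02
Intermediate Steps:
K(v) = -v/6
T(z, R) = (2 + z)*(4 + z) (T(z, R) = (4 + z)*(2 + z) = (2 + z)*(4 + z))
V(F) = -5*F/24 (V(F) = -(F - F/6)/4 = -5*F/24)
J(U, u) = 16 + U² (J(U, u) = U² + 16 = 16 + U²)
√(J(-401, 601/277) + V(T(-5, 23))) = √((16 + (-401)²) - 5*(8 + (-5)² + 6*(-5))/24) = √((16 + 160801) - 5*(8 + 25 - 30)/24) = √(160817 - 5/24*3) = √(160817 - 5/8) = √(1286531/8) = √2573062/4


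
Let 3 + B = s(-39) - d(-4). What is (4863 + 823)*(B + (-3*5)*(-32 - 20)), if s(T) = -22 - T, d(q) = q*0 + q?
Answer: 4537428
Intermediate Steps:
d(q) = q (d(q) = 0 + q = q)
B = 18 (B = -3 + ((-22 - 1*(-39)) - 1*(-4)) = -3 + ((-22 + 39) + 4) = -3 + (17 + 4) = -3 + 21 = 18)
(4863 + 823)*(B + (-3*5)*(-32 - 20)) = (4863 + 823)*(18 + (-3*5)*(-32 - 20)) = 5686*(18 - 15*(-52)) = 5686*(18 + 780) = 5686*798 = 4537428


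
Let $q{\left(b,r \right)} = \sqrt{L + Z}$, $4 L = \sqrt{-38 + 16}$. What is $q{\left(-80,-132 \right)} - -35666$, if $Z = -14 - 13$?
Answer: $35666 + \frac{\sqrt{-108 + i \sqrt{22}}}{2} \approx 35666.0 + 5.1974 i$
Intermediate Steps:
$Z = -27$ ($Z = -14 - 13 = -27$)
$L = \frac{i \sqrt{22}}{4}$ ($L = \frac{\sqrt{-38 + 16}}{4} = \frac{\sqrt{-22}}{4} = \frac{i \sqrt{22}}{4} \approx 1.1726 i$)
$q{\left(b,r \right)} = \sqrt{-27 + \frac{i \sqrt{22}}{4}}$ ($q{\left(b,r \right)} = \sqrt{\frac{i \sqrt{22}}{4} - 27} = \sqrt{-27 + \frac{i \sqrt{22}}{4}}$)
$q{\left(-80,-132 \right)} - -35666 = \frac{\sqrt{-108 + i \sqrt{22}}}{2} - -35666 = \frac{\sqrt{-108 + i \sqrt{22}}}{2} + 35666 = 35666 + \frac{\sqrt{-108 + i \sqrt{22}}}{2}$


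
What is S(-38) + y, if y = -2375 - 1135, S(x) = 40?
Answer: -3470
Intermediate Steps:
y = -3510
S(-38) + y = 40 - 3510 = -3470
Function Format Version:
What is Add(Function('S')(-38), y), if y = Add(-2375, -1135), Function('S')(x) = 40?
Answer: -3470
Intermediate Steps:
y = -3510
Add(Function('S')(-38), y) = Add(40, -3510) = -3470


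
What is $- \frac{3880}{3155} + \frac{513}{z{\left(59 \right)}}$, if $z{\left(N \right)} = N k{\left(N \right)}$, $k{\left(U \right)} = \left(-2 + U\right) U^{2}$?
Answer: $- \frac{159368425}{129594149} \approx -1.2297$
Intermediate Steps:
$k{\left(U \right)} = U^{2} \left(-2 + U\right)$
$z{\left(N \right)} = N^{3} \left(-2 + N\right)$ ($z{\left(N \right)} = N N^{2} \left(-2 + N\right) = N^{3} \left(-2 + N\right)$)
$- \frac{3880}{3155} + \frac{513}{z{\left(59 \right)}} = - \frac{3880}{3155} + \frac{513}{59^{3} \left(-2 + 59\right)} = \left(-3880\right) \frac{1}{3155} + \frac{513}{205379 \cdot 57} = - \frac{776}{631} + \frac{513}{11706603} = - \frac{776}{631} + 513 \cdot \frac{1}{11706603} = - \frac{776}{631} + \frac{9}{205379} = - \frac{159368425}{129594149}$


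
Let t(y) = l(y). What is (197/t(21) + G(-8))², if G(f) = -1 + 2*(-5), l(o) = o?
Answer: 1156/441 ≈ 2.6213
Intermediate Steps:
t(y) = y
G(f) = -11 (G(f) = -1 - 10 = -11)
(197/t(21) + G(-8))² = (197/21 - 11)² = (-34/21)² = 1156/441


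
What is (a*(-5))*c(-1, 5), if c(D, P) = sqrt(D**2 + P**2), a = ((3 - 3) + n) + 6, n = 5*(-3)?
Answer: 45*sqrt(26) ≈ 229.46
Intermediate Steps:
n = -15
a = -9 (a = ((3 - 3) - 15) + 6 = (0 - 15) + 6 = -15 + 6 = -9)
(a*(-5))*c(-1, 5) = (-9*(-5))*sqrt((-1)**2 + 5**2) = 45*sqrt(1 + 25) = 45*sqrt(26)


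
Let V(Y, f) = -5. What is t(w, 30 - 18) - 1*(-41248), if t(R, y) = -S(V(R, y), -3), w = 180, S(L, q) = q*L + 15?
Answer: 41218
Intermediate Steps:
S(L, q) = 15 + L*q (S(L, q) = L*q + 15 = 15 + L*q)
t(R, y) = -30 (t(R, y) = -(15 - 5*(-3)) = -(15 + 15) = -1*30 = -30)
t(w, 30 - 18) - 1*(-41248) = -30 - 1*(-41248) = -30 + 41248 = 41218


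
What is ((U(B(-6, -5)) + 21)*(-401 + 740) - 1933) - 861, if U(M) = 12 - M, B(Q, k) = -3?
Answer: 9410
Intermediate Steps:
((U(B(-6, -5)) + 21)*(-401 + 740) - 1933) - 861 = (((12 - 1*(-3)) + 21)*(-401 + 740) - 1933) - 861 = (((12 + 3) + 21)*339 - 1933) - 861 = ((15 + 21)*339 - 1933) - 861 = (36*339 - 1933) - 861 = (12204 - 1933) - 861 = 10271 - 861 = 9410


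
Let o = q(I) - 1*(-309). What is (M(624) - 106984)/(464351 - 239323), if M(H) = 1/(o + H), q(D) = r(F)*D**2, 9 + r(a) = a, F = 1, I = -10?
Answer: -14228871/29928724 ≈ -0.47543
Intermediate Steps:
r(a) = -9 + a
q(D) = -8*D**2 (q(D) = (-9 + 1)*D**2 = -8*D**2)
o = -491 (o = -8*(-10)**2 - 1*(-309) = -8*100 + 309 = -800 + 309 = -491)
M(H) = 1/(-491 + H)
(M(624) - 106984)/(464351 - 239323) = (1/(-491 + 624) - 106984)/(464351 - 239323) = (1/133 - 106984)/225028 = (1/133 - 106984)*(1/225028) = -14228871/133*1/225028 = -14228871/29928724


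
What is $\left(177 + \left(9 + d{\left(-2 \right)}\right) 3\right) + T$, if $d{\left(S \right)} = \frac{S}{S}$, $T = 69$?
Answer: $276$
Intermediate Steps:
$d{\left(S \right)} = 1$
$\left(177 + \left(9 + d{\left(-2 \right)}\right) 3\right) + T = \left(177 + \left(9 + 1\right) 3\right) + 69 = \left(177 + 10 \cdot 3\right) + 69 = \left(177 + 30\right) + 69 = 207 + 69 = 276$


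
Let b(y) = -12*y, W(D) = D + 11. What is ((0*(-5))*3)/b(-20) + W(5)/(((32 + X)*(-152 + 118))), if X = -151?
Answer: 8/2023 ≈ 0.0039545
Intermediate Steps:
W(D) = 11 + D
((0*(-5))*3)/b(-20) + W(5)/(((32 + X)*(-152 + 118))) = ((0*(-5))*3)/((-12*(-20))) + (11 + 5)/(((32 - 151)*(-152 + 118))) = (0*3)/240 + 16/((-119*(-34))) = 0*(1/240) + 16/4046 = 0 + 16*(1/4046) = 0 + 8/2023 = 8/2023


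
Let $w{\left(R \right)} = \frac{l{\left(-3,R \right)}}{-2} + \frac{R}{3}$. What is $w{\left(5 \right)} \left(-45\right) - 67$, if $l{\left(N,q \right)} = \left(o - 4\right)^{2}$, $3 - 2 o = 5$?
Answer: $\frac{841}{2} \approx 420.5$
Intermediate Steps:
$o = -1$ ($o = \frac{3}{2} - \frac{5}{2} = -1$)
$l{\left(N,q \right)} = 25$ ($l{\left(N,q \right)} = \left(-1 - 4\right)^{2} = \left(-5\right)^{2} = 25$)
$w{\left(R \right)} = - \frac{25}{2} + \frac{R}{3}$ ($w{\left(R \right)} = \frac{25}{-2} + \frac{R}{3} = 25 \left(- \frac{1}{2}\right) + R \frac{1}{3} = - \frac{25}{2} + \frac{R}{3}$)
$w{\left(5 \right)} \left(-45\right) - 67 = \left(- \frac{25}{2} + \frac{1}{3} \cdot 5\right) \left(-45\right) - 67 = \left(- \frac{25}{2} + \frac{5}{3}\right) \left(-45\right) - 67 = \left(- \frac{65}{6}\right) \left(-45\right) - 67 = \frac{975}{2} - 67 = \frac{841}{2}$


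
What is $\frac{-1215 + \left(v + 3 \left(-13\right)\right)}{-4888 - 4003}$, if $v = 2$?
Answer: $\frac{1252}{8891} \approx 0.14082$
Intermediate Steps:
$\frac{-1215 + \left(v + 3 \left(-13\right)\right)}{-4888 - 4003} = \frac{-1215 + \left(2 + 3 \left(-13\right)\right)}{-4888 - 4003} = \frac{-1215 + \left(2 - 39\right)}{-8891} = \left(-1215 - 37\right) \left(- \frac{1}{8891}\right) = \left(-1252\right) \left(- \frac{1}{8891}\right) = \frac{1252}{8891}$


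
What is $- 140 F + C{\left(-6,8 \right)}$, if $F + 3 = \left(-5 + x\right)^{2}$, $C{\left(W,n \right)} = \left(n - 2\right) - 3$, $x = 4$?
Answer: $283$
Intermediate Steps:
$C{\left(W,n \right)} = -5 + n$ ($C{\left(W,n \right)} = \left(n - 2\right) - 3 = \left(-2 + n\right) - 3 = -5 + n$)
$F = -2$ ($F = -3 + \left(-5 + 4\right)^{2} = -3 + \left(-1\right)^{2} = -3 + 1 = -2$)
$- 140 F + C{\left(-6,8 \right)} = \left(-140\right) \left(-2\right) + \left(-5 + 8\right) = 280 + 3 = 283$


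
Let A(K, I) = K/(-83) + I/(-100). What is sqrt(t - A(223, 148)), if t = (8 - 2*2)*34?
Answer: sqrt(24140218)/415 ≈ 11.839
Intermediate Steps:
A(K, I) = -K/83 - I/100 (A(K, I) = K*(-1/83) + I*(-1/100) = -K/83 - I/100)
t = 136 (t = (8 - 4)*34 = 4*34 = 136)
sqrt(t - A(223, 148)) = sqrt(136 - (-1/83*223 - 1/100*148)) = sqrt(136 - (-223/83 - 37/25)) = sqrt(136 - 1*(-8646/2075)) = sqrt(136 + 8646/2075) = sqrt(290846/2075) = sqrt(24140218)/415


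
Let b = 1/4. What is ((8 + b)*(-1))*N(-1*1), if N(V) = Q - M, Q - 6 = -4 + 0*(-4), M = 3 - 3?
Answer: -33/2 ≈ -16.500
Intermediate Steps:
b = 1/4 ≈ 0.25000
M = 0
Q = 2 (Q = 6 + (-4 + 0*(-4)) = 6 + (-4 + 0) = 6 - 4 = 2)
N(V) = 2 (N(V) = 2 - 1*0 = 2 + 0 = 2)
((8 + b)*(-1))*N(-1*1) = ((8 + 1/4)*(-1))*2 = ((33/4)*(-1))*2 = -33/4*2 = -33/2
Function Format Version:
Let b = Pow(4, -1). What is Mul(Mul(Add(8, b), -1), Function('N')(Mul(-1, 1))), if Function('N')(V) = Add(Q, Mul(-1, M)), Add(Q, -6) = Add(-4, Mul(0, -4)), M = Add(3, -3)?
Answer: Rational(-33, 2) ≈ -16.500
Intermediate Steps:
b = Rational(1, 4) ≈ 0.25000
M = 0
Q = 2 (Q = Add(6, Add(-4, Mul(0, -4))) = Add(6, Add(-4, 0)) = Add(6, -4) = 2)
Function('N')(V) = 2 (Function('N')(V) = Add(2, Mul(-1, 0)) = Add(2, 0) = 2)
Mul(Mul(Add(8, b), -1), Function('N')(Mul(-1, 1))) = Mul(Mul(Add(8, Rational(1, 4)), -1), 2) = Mul(Mul(Rational(33, 4), -1), 2) = Mul(Rational(-33, 4), 2) = Rational(-33, 2)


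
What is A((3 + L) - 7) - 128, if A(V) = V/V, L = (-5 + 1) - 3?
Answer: -127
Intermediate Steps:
L = -7 (L = -4 - 3 = -7)
A(V) = 1
A((3 + L) - 7) - 128 = 1 - 128 = -127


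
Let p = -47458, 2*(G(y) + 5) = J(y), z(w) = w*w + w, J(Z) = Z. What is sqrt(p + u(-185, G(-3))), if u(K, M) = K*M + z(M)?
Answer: I*sqrt(184879)/2 ≈ 214.99*I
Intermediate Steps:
z(w) = w + w**2 (z(w) = w**2 + w = w + w**2)
G(y) = -5 + y/2
u(K, M) = K*M + M*(1 + M)
sqrt(p + u(-185, G(-3))) = sqrt(-47458 + (-5 + (1/2)*(-3))*(1 - 185 + (-5 + (1/2)*(-3)))) = sqrt(-47458 + (-5 - 3/2)*(1 - 185 + (-5 - 3/2))) = sqrt(-47458 - 13*(1 - 185 - 13/2)/2) = sqrt(-47458 - 13/2*(-381/2)) = sqrt(-47458 + 4953/4) = sqrt(-184879/4) = I*sqrt(184879)/2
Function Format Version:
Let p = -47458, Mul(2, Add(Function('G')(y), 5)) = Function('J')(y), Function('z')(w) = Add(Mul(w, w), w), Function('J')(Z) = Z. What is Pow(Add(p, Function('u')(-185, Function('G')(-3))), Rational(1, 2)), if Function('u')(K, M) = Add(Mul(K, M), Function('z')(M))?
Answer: Mul(Rational(1, 2), I, Pow(184879, Rational(1, 2))) ≈ Mul(214.99, I)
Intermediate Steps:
Function('z')(w) = Add(w, Pow(w, 2)) (Function('z')(w) = Add(Pow(w, 2), w) = Add(w, Pow(w, 2)))
Function('G')(y) = Add(-5, Mul(Rational(1, 2), y))
Function('u')(K, M) = Add(Mul(K, M), Mul(M, Add(1, M)))
Pow(Add(p, Function('u')(-185, Function('G')(-3))), Rational(1, 2)) = Pow(Add(-47458, Mul(Add(-5, Mul(Rational(1, 2), -3)), Add(1, -185, Add(-5, Mul(Rational(1, 2), -3))))), Rational(1, 2)) = Pow(Add(-47458, Mul(Add(-5, Rational(-3, 2)), Add(1, -185, Add(-5, Rational(-3, 2))))), Rational(1, 2)) = Pow(Add(-47458, Mul(Rational(-13, 2), Add(1, -185, Rational(-13, 2)))), Rational(1, 2)) = Pow(Add(-47458, Mul(Rational(-13, 2), Rational(-381, 2))), Rational(1, 2)) = Pow(Add(-47458, Rational(4953, 4)), Rational(1, 2)) = Pow(Rational(-184879, 4), Rational(1, 2)) = Mul(Rational(1, 2), I, Pow(184879, Rational(1, 2)))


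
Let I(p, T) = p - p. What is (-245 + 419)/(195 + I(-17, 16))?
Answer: 58/65 ≈ 0.89231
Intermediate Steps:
I(p, T) = 0
(-245 + 419)/(195 + I(-17, 16)) = (-245 + 419)/(195 + 0) = 174/195 = 174*(1/195) = 58/65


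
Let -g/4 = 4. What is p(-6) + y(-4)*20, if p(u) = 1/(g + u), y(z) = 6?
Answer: 2639/22 ≈ 119.95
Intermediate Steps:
g = -16 (g = -4*4 = -16)
p(u) = 1/(-16 + u)
p(-6) + y(-4)*20 = 1/(-16 - 6) + 6*20 = 1/(-22) + 120 = -1/22 + 120 = 2639/22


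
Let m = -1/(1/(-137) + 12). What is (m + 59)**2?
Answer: 9370240000/2699449 ≈ 3471.2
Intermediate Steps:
m = -137/1643 (m = -1/(-1/137 + 12) = -1/1643/137 = -1*137/1643 = -137/1643 ≈ -0.083384)
(m + 59)**2 = (-137/1643 + 59)**2 = (96800/1643)**2 = 9370240000/2699449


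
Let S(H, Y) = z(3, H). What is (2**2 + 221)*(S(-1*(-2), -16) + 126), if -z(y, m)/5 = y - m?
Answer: 27225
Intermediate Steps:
z(y, m) = -5*y + 5*m (z(y, m) = -5*(y - m) = -5*y + 5*m)
S(H, Y) = -15 + 5*H (S(H, Y) = -5*3 + 5*H = -15 + 5*H)
(2**2 + 221)*(S(-1*(-2), -16) + 126) = (2**2 + 221)*((-15 + 5*(-1*(-2))) + 126) = (4 + 221)*((-15 + 5*2) + 126) = 225*((-15 + 10) + 126) = 225*(-5 + 126) = 225*121 = 27225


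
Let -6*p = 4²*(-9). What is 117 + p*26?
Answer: 741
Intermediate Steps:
p = 24 (p = -4²*(-9)/6 = -8*(-9)/3 = -⅙*(-144) = 24)
117 + p*26 = 117 + 24*26 = 117 + 624 = 741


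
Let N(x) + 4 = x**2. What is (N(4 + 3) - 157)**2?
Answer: 12544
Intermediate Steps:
N(x) = -4 + x**2
(N(4 + 3) - 157)**2 = ((-4 + (4 + 3)**2) - 157)**2 = ((-4 + 7**2) - 157)**2 = ((-4 + 49) - 157)**2 = (45 - 157)**2 = (-112)**2 = 12544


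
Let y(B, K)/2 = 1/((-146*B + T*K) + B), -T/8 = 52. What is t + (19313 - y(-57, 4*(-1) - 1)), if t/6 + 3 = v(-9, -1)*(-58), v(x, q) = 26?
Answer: 106005213/10345 ≈ 10247.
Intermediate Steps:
T = -416 (T = -8*52 = -416)
y(B, K) = 2/(-416*K - 145*B) (y(B, K) = 2/((-146*B - 416*K) + B) = 2/((-416*K - 146*B) + B) = 2/(-416*K - 145*B))
t = -9066 (t = -18 + 6*(26*(-58)) = -18 + 6*(-1508) = -18 - 9048 = -9066)
t + (19313 - y(-57, 4*(-1) - 1)) = -9066 + (19313 - (-2)/(145*(-57) + 416*(4*(-1) - 1))) = -9066 + (19313 - (-2)/(-8265 + 416*(-4 - 1))) = -9066 + (19313 - (-2)/(-8265 + 416*(-5))) = -9066 + (19313 - (-2)/(-8265 - 2080)) = -9066 + (19313 - (-2)/(-10345)) = -9066 + (19313 - (-2)*(-1)/10345) = -9066 + (19313 - 1*2/10345) = -9066 + (19313 - 2/10345) = -9066 + 199792983/10345 = 106005213/10345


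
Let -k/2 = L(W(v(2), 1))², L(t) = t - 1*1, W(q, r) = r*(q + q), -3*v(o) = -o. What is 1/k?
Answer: -9/2 ≈ -4.5000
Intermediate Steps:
v(o) = o/3 (v(o) = -(-1)*o/3 = o/3)
W(q, r) = 2*q*r (W(q, r) = r*(2*q) = 2*q*r)
L(t) = -1 + t (L(t) = t - 1 = -1 + t)
k = -2/9 (k = -2*(-1 + 2*((⅓)*2)*1)² = -2*(-1 + 2*(⅔)*1)² = -2*(-1 + 4/3)² = -2*(⅓)² = -2*⅑ = -2/9 ≈ -0.22222)
1/k = 1/(-2/9) = -9/2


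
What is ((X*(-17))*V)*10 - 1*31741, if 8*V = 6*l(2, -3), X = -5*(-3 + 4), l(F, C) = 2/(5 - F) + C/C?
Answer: -61357/2 ≈ -30679.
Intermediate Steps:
l(F, C) = 1 + 2/(5 - F) (l(F, C) = 2/(5 - F) + 1 = 1 + 2/(5 - F))
X = -5 (X = -5*1 = -5)
V = 5/4 (V = (6*((-7 + 2)/(-5 + 2)))/8 = (6*(-5/(-3)))/8 = (6*(-⅓*(-5)))/8 = (6*(5/3))/8 = (⅛)*10 = 5/4 ≈ 1.2500)
((X*(-17))*V)*10 - 1*31741 = (-5*(-17)*(5/4))*10 - 1*31741 = (85*(5/4))*10 - 31741 = (425/4)*10 - 31741 = 2125/2 - 31741 = -61357/2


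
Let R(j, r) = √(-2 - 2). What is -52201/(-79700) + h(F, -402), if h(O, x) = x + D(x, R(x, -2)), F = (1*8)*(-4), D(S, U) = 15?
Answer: -30791699/79700 ≈ -386.35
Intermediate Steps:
R(j, r) = 2*I (R(j, r) = √(-4) = 2*I)
F = -32 (F = 8*(-4) = -32)
h(O, x) = 15 + x (h(O, x) = x + 15 = 15 + x)
-52201/(-79700) + h(F, -402) = -52201/(-79700) + (15 - 402) = -52201*(-1/79700) - 387 = 52201/79700 - 387 = -30791699/79700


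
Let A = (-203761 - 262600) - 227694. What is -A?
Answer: 694055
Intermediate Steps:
A = -694055 (A = -466361 - 227694 = -694055)
-A = -1*(-694055) = 694055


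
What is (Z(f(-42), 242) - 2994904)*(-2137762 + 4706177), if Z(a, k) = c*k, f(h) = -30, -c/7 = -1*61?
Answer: -7426751761550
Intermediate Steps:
c = 427 (c = -(-7)*61 = -7*(-61) = 427)
Z(a, k) = 427*k
(Z(f(-42), 242) - 2994904)*(-2137762 + 4706177) = (427*242 - 2994904)*(-2137762 + 4706177) = (103334 - 2994904)*2568415 = -2891570*2568415 = -7426751761550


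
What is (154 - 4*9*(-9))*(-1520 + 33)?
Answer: -710786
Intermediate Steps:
(154 - 4*9*(-9))*(-1520 + 33) = (154 - 36*(-9))*(-1487) = (154 + 324)*(-1487) = 478*(-1487) = -710786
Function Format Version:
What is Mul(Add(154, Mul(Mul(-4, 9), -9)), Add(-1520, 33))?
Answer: -710786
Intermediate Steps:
Mul(Add(154, Mul(Mul(-4, 9), -9)), Add(-1520, 33)) = Mul(Add(154, Mul(-36, -9)), -1487) = Mul(Add(154, 324), -1487) = Mul(478, -1487) = -710786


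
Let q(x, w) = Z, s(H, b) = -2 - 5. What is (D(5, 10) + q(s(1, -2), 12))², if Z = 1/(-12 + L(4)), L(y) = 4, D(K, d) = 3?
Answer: 529/64 ≈ 8.2656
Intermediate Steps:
s(H, b) = -7
Z = -⅛ (Z = 1/(-12 + 4) = 1/(-8) = -⅛ ≈ -0.12500)
q(x, w) = -⅛
(D(5, 10) + q(s(1, -2), 12))² = (3 - ⅛)² = (23/8)² = 529/64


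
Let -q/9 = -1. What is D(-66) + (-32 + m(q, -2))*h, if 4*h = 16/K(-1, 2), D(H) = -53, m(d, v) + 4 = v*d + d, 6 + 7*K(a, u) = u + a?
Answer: 199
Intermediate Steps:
q = 9 (q = -9*(-1) = 9)
K(a, u) = -6/7 + a/7 + u/7 (K(a, u) = -6/7 + (u + a)/7 = -6/7 + (a + u)/7 = -6/7 + (a/7 + u/7) = -6/7 + a/7 + u/7)
m(d, v) = -4 + d + d*v (m(d, v) = -4 + (v*d + d) = -4 + (d*v + d) = -4 + (d + d*v) = -4 + d + d*v)
h = -28/5 (h = (16/(-6/7 + (⅐)*(-1) + (⅐)*2))/4 = (16/(-6/7 - ⅐ + 2/7))/4 = (16/(-5/7))/4 = (16*(-7/5))/4 = (¼)*(-112/5) = -28/5 ≈ -5.6000)
D(-66) + (-32 + m(q, -2))*h = -53 + (-32 + (-4 + 9 + 9*(-2)))*(-28/5) = -53 + (-32 + (-4 + 9 - 18))*(-28/5) = -53 + (-32 - 13)*(-28/5) = -53 - 45*(-28/5) = -53 + 252 = 199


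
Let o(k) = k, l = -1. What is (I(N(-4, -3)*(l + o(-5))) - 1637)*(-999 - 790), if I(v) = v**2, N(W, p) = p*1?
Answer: 2348957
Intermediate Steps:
N(W, p) = p
(I(N(-4, -3)*(l + o(-5))) - 1637)*(-999 - 790) = ((-3*(-1 - 5))**2 - 1637)*(-999 - 790) = ((-3*(-6))**2 - 1637)*(-1789) = (18**2 - 1637)*(-1789) = (324 - 1637)*(-1789) = -1313*(-1789) = 2348957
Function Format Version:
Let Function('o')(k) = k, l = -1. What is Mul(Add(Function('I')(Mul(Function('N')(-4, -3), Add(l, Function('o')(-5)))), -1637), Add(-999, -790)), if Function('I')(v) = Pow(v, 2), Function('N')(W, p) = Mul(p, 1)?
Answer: 2348957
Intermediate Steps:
Function('N')(W, p) = p
Mul(Add(Function('I')(Mul(Function('N')(-4, -3), Add(l, Function('o')(-5)))), -1637), Add(-999, -790)) = Mul(Add(Pow(Mul(-3, Add(-1, -5)), 2), -1637), Add(-999, -790)) = Mul(Add(Pow(Mul(-3, -6), 2), -1637), -1789) = Mul(Add(Pow(18, 2), -1637), -1789) = Mul(Add(324, -1637), -1789) = Mul(-1313, -1789) = 2348957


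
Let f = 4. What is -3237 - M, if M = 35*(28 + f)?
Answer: -4357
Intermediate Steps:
M = 1120 (M = 35*(28 + 4) = 35*32 = 1120)
-3237 - M = -3237 - 1*1120 = -3237 - 1120 = -4357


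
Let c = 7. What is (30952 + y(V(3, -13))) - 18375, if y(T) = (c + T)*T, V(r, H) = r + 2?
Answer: 12637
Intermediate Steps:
V(r, H) = 2 + r
y(T) = T*(7 + T) (y(T) = (7 + T)*T = T*(7 + T))
(30952 + y(V(3, -13))) - 18375 = (30952 + (2 + 3)*(7 + (2 + 3))) - 18375 = (30952 + 5*(7 + 5)) - 18375 = (30952 + 5*12) - 18375 = (30952 + 60) - 18375 = 31012 - 18375 = 12637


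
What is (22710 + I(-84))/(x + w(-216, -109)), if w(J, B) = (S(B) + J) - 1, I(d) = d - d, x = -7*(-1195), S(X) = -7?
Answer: 22710/8141 ≈ 2.7896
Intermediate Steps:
x = 8365
I(d) = 0
w(J, B) = -8 + J (w(J, B) = (-7 + J) - 1 = -8 + J)
(22710 + I(-84))/(x + w(-216, -109)) = (22710 + 0)/(8365 + (-8 - 216)) = 22710/(8365 - 224) = 22710/8141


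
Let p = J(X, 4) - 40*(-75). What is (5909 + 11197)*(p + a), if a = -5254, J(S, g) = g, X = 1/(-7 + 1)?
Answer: -38488500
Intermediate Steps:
X = -⅙ (X = 1/(-6) = -⅙ ≈ -0.16667)
p = 3004 (p = 4 - 40*(-75) = 4 + 3000 = 3004)
(5909 + 11197)*(p + a) = (5909 + 11197)*(3004 - 5254) = 17106*(-2250) = -38488500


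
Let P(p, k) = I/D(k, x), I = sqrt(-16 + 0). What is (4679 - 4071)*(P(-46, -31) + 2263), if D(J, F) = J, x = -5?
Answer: 1375904 - 2432*I/31 ≈ 1.3759e+6 - 78.452*I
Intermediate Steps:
I = 4*I (I = sqrt(-16) = 4*I ≈ 4.0*I)
P(p, k) = 4*I/k (P(p, k) = (4*I)/k = 4*I/k)
(4679 - 4071)*(P(-46, -31) + 2263) = (4679 - 4071)*(4*I/(-31) + 2263) = 608*(4*I*(-1/31) + 2263) = 608*(-4*I/31 + 2263) = 608*(2263 - 4*I/31) = 1375904 - 2432*I/31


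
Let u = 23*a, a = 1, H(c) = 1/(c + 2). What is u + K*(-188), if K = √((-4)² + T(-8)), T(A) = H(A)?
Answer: 23 - 94*√570/3 ≈ -725.07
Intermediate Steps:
H(c) = 1/(2 + c)
T(A) = 1/(2 + A)
u = 23 (u = 23*1 = 23)
K = √570/6 (K = √((-4)² + 1/(2 - 8)) = √(16 + 1/(-6)) = √(16 - ⅙) = √(95/6) = √570/6 ≈ 3.9791)
u + K*(-188) = 23 + (√570/6)*(-188) = 23 - 94*√570/3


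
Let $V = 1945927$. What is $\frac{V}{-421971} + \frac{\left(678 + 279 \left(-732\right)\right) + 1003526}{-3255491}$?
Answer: $- \frac{6672514507853}{1373722792761} \approx -4.8572$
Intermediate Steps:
$\frac{V}{-421971} + \frac{\left(678 + 279 \left(-732\right)\right) + 1003526}{-3255491} = \frac{1945927}{-421971} + \frac{\left(678 + 279 \left(-732\right)\right) + 1003526}{-3255491} = 1945927 \left(- \frac{1}{421971}\right) + \left(\left(678 - 204228\right) + 1003526\right) \left(- \frac{1}{3255491}\right) = - \frac{1945927}{421971} + \left(-203550 + 1003526\right) \left(- \frac{1}{3255491}\right) = - \frac{1945927}{421971} + 799976 \left(- \frac{1}{3255491}\right) = - \frac{1945927}{421971} - \frac{799976}{3255491} = - \frac{6672514507853}{1373722792761}$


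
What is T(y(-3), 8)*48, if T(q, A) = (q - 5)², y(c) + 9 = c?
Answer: 13872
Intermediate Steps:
y(c) = -9 + c
T(q, A) = (-5 + q)²
T(y(-3), 8)*48 = (-5 + (-9 - 3))²*48 = (-5 - 12)²*48 = (-17)²*48 = 289*48 = 13872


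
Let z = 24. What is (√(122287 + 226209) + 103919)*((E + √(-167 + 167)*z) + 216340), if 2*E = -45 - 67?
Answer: 22476016996 + 865136*√21781 ≈ 2.2604e+10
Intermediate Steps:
E = -56 (E = (-45 - 67)/2 = (½)*(-112) = -56)
(√(122287 + 226209) + 103919)*((E + √(-167 + 167)*z) + 216340) = (√(122287 + 226209) + 103919)*((-56 + √(-167 + 167)*24) + 216340) = (√348496 + 103919)*((-56 + √0*24) + 216340) = (4*√21781 + 103919)*((-56 + 0*24) + 216340) = (103919 + 4*√21781)*((-56 + 0) + 216340) = (103919 + 4*√21781)*(-56 + 216340) = (103919 + 4*√21781)*216284 = 22476016996 + 865136*√21781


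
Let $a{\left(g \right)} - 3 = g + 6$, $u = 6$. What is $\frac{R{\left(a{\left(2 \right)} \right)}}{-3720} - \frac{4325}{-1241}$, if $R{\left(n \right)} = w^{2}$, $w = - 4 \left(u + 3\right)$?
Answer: $\frac{603361}{192355} \approx 3.1367$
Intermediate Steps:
$w = -36$ ($w = - 4 \left(6 + 3\right) = \left(-4\right) 9 = -36$)
$a{\left(g \right)} = 9 + g$ ($a{\left(g \right)} = 3 + \left(g + 6\right) = 3 + \left(6 + g\right) = 9 + g$)
$R{\left(n \right)} = 1296$ ($R{\left(n \right)} = \left(-36\right)^{2} = 1296$)
$\frac{R{\left(a{\left(2 \right)} \right)}}{-3720} - \frac{4325}{-1241} = \frac{1296}{-3720} - \frac{4325}{-1241} = 1296 \left(- \frac{1}{3720}\right) - - \frac{4325}{1241} = - \frac{54}{155} + \frac{4325}{1241} = \frac{603361}{192355}$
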